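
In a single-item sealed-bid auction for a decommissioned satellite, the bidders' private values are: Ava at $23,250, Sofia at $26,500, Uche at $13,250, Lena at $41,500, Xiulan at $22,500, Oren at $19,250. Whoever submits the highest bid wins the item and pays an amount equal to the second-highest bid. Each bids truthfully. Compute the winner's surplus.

Sorted high to low: Lena $41,500, then Sofia $26,500, then Ava $23,250, then Xiulan $22,500, then Oren $19,250, then Uche $13,250.
Lena wins with the top bid and pays the second-highest, $26,500.
Surplus = $41,500 − $26,500 = $15,000.

Surplus = $15,000.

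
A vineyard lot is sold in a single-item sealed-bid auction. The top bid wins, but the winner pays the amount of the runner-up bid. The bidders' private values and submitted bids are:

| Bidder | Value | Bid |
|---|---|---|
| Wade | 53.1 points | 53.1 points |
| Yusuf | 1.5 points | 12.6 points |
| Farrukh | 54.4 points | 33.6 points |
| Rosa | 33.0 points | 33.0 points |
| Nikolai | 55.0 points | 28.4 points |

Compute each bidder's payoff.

Sorted high to low: Wade 53.1 points; Farrukh 33.6 points; Rosa 33.0 points; Nikolai 28.4 points; Yusuf 12.6 points.
Wade has the top bid and wins; the price is the second-highest bid, 33.6 points.
Wade's payoff = 53.1 points − 33.6 points = 19.5 points. All other bidders lose, so their payoff is 0.

Payoffs: Wade 19.5 points, Yusuf 0.0 points, Farrukh 0.0 points, Rosa 0.0 points, Nikolai 0.0 points.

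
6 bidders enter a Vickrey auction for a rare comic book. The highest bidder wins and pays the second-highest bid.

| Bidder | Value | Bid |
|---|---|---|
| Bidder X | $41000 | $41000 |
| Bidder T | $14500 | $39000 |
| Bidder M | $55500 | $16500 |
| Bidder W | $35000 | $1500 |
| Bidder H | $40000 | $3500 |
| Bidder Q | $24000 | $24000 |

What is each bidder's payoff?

Sorted high to low: Bidder X $41000 > Bidder T $39000 > Bidder Q $24000 > Bidder M $16500 > Bidder H $3500 > Bidder W $1500.
Bidder X has the top bid and wins; the price is the second-highest bid, $39000.
Bidder X's payoff = $41000 − $39000 = $2000. All other bidders lose, so their payoff is 0.

Bidder X $2000, Bidder T $0, Bidder M $0, Bidder W $0, Bidder H $0, Bidder Q $0.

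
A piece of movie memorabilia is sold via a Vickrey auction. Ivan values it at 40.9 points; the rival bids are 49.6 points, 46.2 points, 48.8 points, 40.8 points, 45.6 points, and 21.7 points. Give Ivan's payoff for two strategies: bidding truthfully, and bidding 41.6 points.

The highest competing bid is 49.6 points.
Bidding truthfully at 40.9 points: the top bid is 49.6 points (a rival), so Ivan loses. Payoff = 0.0 points.
Bidding 41.6 points: the top bid is 49.6 points (a rival), so Ivan loses. Payoff = 0.0 points.

Truthful: 0.0 points; alternative: 0.0 points.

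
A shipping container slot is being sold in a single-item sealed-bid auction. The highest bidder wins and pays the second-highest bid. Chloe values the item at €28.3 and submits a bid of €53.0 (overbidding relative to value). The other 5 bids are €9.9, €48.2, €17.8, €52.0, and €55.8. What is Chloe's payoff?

€0.0

Highest competing bid: €55.8.
Chloe's bid €53.0 is not the highest, so Chloe loses, pays nothing, and earns zero payoff.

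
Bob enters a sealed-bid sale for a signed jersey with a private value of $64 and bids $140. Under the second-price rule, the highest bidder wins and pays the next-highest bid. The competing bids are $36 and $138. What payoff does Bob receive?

-$74

Highest competing bid: $138.
Bob's bid $140 is the highest overall, so Bob wins and pays the second-highest bid, $138.
Payoff = value − price = $64 − $138 = -$74.
Overbidding won the item at a price above value — truthful bidding would have avoided this loss.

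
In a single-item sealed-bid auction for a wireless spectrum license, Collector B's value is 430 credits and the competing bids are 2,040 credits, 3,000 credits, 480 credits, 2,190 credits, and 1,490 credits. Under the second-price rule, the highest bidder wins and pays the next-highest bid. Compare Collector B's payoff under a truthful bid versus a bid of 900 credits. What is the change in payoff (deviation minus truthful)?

The highest competing bid is 3,000 credits.
Bidding truthfully at 430 credits: the top bid is 3,000 credits (a rival), so Collector B loses. Payoff = 0 credits.
Bidding 900 credits: the top bid is 3,000 credits (a rival), so Collector B loses. Payoff = 0 credits.
Change = 0 credits − 0 credits = 0 credits.

0 credits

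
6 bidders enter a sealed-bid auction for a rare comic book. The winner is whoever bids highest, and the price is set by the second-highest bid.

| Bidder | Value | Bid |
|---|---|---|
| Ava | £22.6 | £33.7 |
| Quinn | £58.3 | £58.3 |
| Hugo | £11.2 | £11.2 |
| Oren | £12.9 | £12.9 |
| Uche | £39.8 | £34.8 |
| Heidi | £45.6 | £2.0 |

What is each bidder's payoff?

Ava £0.0, Quinn £23.5, Hugo £0.0, Oren £0.0, Uche £0.0, Heidi £0.0.

Ordered from highest: Quinn £58.3; Uche £34.8; Ava £33.7; Oren £12.9; Hugo £11.2; Heidi £2.0.
Quinn has the top bid and wins; the price is the second-highest bid, £34.8.
Quinn's payoff = £58.3 − £34.8 = £23.5. All other bidders lose, so their payoff is 0.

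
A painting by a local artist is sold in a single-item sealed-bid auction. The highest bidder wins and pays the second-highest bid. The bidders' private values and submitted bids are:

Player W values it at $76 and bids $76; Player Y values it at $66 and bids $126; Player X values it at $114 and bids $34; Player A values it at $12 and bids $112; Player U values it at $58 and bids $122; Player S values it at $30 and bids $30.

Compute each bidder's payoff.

Ordered from highest: Player Y $126; Player U $122; Player A $112; Player W $76; Player X $34; Player S $30.
Player Y has the top bid and wins; the price is the second-highest bid, $122.
Player Y's payoff = $66 − $122 = -$56. All other bidders lose, so their payoff is 0.

Player W $0, Player Y -$56, Player X $0, Player A $0, Player U $0, Player S $0.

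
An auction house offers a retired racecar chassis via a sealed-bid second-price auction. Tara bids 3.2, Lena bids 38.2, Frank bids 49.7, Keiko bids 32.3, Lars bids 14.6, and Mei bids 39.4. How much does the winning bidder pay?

The winner pays 39.4.

Sorted high to low: Frank 49.7; Mei 39.4; Lena 38.2; Keiko 32.3; Lars 14.6; Tara 3.2.
Frank has the highest bid, so Frank wins.
The second-highest bid is 39.4, so that is what Frank pays.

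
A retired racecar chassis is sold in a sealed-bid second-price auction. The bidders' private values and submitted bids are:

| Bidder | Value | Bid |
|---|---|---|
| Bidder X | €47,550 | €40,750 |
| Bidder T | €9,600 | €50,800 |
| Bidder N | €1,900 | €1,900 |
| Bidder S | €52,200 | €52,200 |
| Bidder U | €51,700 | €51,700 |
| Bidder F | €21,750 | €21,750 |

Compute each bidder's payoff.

Bids in descending order: Bidder S €52,200; Bidder U €51,700; Bidder T €50,800; Bidder X €40,750; Bidder F €21,750; Bidder N €1,900.
Bidder S has the top bid and wins; the price is the second-highest bid, €51,700.
Bidder S's payoff = €52,200 − €51,700 = €500. All other bidders lose, so their payoff is 0.

Payoffs: Bidder X €0, Bidder T €0, Bidder N €0, Bidder S €500, Bidder U €0, Bidder F €0.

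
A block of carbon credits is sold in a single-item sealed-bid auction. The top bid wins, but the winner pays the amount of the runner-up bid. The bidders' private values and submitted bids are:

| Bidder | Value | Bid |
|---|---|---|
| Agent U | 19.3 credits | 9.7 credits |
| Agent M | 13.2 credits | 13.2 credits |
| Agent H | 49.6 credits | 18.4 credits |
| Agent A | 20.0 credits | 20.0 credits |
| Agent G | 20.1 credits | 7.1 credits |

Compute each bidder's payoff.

Agent U 0.0 credits, Agent M 0.0 credits, Agent H 0.0 credits, Agent A 1.6 credits, Agent G 0.0 credits.

Ranking the bids: Agent A 20.0 credits > Agent H 18.4 credits > Agent M 13.2 credits > Agent U 9.7 credits > Agent G 7.1 credits.
Agent A has the top bid and wins; the price is the second-highest bid, 18.4 credits.
Agent A's payoff = 20.0 credits − 18.4 credits = 1.6 credits. All other bidders lose, so their payoff is 0.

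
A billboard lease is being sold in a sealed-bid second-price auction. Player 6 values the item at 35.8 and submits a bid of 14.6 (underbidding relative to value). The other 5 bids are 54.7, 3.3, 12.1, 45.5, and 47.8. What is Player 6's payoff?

0.0

Highest competing bid: 54.7.
Player 6's bid 14.6 is not the highest, so Player 6 loses, pays nothing, and earns zero payoff.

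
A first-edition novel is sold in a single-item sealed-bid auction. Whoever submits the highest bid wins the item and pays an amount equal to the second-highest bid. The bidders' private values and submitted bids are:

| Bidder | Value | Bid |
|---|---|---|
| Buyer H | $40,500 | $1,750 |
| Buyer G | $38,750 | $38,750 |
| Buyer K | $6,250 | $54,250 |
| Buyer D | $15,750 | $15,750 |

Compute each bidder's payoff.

Ordered from highest: Buyer K $54,250 > Buyer G $38,750 > Buyer D $15,750 > Buyer H $1,750.
Buyer K has the top bid and wins; the price is the second-highest bid, $38,750.
Buyer K's payoff = $6,250 − $38,750 = -$32,500. All other bidders lose, so their payoff is 0.

Buyer H $0, Buyer G $0, Buyer K -$32,500, Buyer D $0.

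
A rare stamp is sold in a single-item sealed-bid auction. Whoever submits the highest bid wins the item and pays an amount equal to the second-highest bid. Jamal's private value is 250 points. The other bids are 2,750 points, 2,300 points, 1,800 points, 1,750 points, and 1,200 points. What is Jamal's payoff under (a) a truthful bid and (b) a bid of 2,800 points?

Truthful: 0 points; alternative: -2,500 points.

The highest competing bid is 2,750 points.
Bidding truthfully at 250 points: the top bid is 2,750 points (a rival), so Jamal loses. Payoff = 0 points.
Bidding 2,800 points: Jamal has the top bid, wins, and pays the second-highest bid 2,750 points. Payoff = 250 points − 2,750 points = -2,500 points.
This is the dominant-strategy logic: truthful bidding weakly beats any alternative.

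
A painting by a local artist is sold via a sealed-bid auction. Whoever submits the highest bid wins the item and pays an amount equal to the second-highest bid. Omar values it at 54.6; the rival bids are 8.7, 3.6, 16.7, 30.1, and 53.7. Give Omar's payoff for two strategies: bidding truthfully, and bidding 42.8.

The highest competing bid is 53.7.
Bidding truthfully at 54.6: Omar has the top bid, wins, and pays the second-highest bid 53.7. Payoff = 54.6 − 53.7 = 0.9.
Bidding 42.8: the top bid is 53.7 (a rival), so Omar loses. Payoff = 0.0.
This is the dominant-strategy logic: truthful bidding weakly beats any alternative.

Truthful: 0.9; alternative: 0.0.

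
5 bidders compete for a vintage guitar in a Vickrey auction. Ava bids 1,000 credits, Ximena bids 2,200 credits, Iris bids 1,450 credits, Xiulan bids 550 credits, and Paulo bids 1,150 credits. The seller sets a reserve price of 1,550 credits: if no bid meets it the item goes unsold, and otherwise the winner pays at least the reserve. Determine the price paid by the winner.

Bids in descending order: Ximena 2,200 credits > Iris 1,450 credits > Paulo 1,150 credits > Ava 1,000 credits > Xiulan 550 credits.
Ximena has the highest bid, so Ximena wins.
The second-highest bid is 1,450 credits, but the reserve 1,550 credits is higher, so the price is the reserve.

The winner pays 1,550 credits.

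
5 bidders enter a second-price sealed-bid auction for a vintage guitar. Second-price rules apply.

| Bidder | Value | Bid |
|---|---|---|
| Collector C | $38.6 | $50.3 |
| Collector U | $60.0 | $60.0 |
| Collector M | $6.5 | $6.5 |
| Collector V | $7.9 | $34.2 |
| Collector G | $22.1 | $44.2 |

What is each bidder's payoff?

Bids in descending order: Collector U $60.0; Collector C $50.3; Collector G $44.2; Collector V $34.2; Collector M $6.5.
Collector U has the top bid and wins; the price is the second-highest bid, $50.3.
Collector U's payoff = $60.0 − $50.3 = $9.7. All other bidders lose, so their payoff is 0.

Collector C $0.0, Collector U $9.7, Collector M $0.0, Collector V $0.0, Collector G $0.0.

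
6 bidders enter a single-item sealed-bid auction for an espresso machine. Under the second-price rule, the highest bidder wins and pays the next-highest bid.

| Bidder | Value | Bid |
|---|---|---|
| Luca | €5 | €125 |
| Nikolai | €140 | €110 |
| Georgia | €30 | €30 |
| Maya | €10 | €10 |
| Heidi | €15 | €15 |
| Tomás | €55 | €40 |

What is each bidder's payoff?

Luca -€105, Nikolai €0, Georgia €0, Maya €0, Heidi €0, Tomás €0.

Sorted high to low: Luca €125; Nikolai €110; Tomás €40; Georgia €30; Heidi €15; Maya €10.
Luca has the top bid and wins; the price is the second-highest bid, €110.
Luca's payoff = €5 − €110 = -€105. All other bidders lose, so their payoff is 0.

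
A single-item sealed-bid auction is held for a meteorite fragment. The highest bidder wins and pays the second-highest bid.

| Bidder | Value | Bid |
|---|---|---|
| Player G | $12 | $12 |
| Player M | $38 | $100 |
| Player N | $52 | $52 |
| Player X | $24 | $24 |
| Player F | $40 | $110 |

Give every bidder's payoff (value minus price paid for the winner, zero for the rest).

Payoffs: Player G $0, Player M $0, Player N $0, Player X $0, Player F -$60.

Ranking the bids: Player F $110, then Player M $100, then Player N $52, then Player X $24, then Player G $12.
Player F has the top bid and wins; the price is the second-highest bid, $100.
Player F's payoff = $40 − $100 = -$60. All other bidders lose, so their payoff is 0.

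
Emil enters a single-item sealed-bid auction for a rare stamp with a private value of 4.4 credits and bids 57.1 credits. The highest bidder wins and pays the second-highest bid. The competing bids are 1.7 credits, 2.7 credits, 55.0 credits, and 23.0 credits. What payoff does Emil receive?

Highest competing bid: 55.0 credits.
Emil's bid 57.1 credits is the highest overall, so Emil wins and pays the second-highest bid, 55.0 credits.
Payoff = value − price = 4.4 credits − 55.0 credits = -50.6 credits.
Overbidding won the item at a price above value — truthful bidding would have avoided this loss.

Payoff = -50.6 credits.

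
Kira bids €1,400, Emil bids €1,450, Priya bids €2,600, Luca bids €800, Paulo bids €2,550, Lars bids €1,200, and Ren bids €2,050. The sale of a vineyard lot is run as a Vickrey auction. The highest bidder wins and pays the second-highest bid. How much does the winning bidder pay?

€2,550

Ranking the bids: Priya €2,600; Paulo €2,550; Ren €2,050; Emil €1,450; Kira €1,400; Lars €1,200; Luca €800.
Priya has the highest bid, so Priya wins.
The second-highest bid is €2,550, so that is what Priya pays.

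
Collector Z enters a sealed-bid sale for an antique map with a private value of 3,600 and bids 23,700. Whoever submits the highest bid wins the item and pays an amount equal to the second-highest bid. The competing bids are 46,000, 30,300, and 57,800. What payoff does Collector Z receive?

Payoff = 0.

Highest competing bid: 57,800.
Collector Z's bid 23,700 is not the highest, so Collector Z loses, pays nothing, and earns zero payoff.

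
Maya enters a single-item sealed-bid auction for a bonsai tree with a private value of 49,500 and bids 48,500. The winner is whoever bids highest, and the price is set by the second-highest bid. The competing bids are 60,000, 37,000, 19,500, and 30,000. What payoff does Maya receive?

Highest competing bid: 60,000.
Maya's bid 48,500 is not the highest, so Maya loses, pays nothing, and earns zero payoff.

Maya's payoff: 0.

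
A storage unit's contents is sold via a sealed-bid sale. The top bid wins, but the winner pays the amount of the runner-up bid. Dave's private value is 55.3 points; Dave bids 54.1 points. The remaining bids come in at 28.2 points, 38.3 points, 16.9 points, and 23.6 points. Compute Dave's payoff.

17.0 points

Highest competing bid: 38.3 points.
Dave's bid 54.1 points is the highest overall, so Dave wins and pays the second-highest bid, 38.3 points.
Payoff = value − price = 55.3 points − 38.3 points = 17.0 points.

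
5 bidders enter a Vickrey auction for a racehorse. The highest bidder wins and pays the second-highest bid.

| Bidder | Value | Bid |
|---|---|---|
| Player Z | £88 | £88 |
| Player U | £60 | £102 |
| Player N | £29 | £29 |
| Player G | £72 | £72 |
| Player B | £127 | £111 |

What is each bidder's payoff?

Payoffs: Player Z £0, Player U £0, Player N £0, Player G £0, Player B £25.

Sorted high to low: Player B £111; Player U £102; Player Z £88; Player G £72; Player N £29.
Player B has the top bid and wins; the price is the second-highest bid, £102.
Player B's payoff = £127 − £102 = £25. All other bidders lose, so their payoff is 0.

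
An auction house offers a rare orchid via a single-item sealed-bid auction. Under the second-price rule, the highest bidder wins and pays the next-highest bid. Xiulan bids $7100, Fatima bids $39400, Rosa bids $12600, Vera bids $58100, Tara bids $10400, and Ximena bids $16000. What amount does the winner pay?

The winner pays $39400.

Sorted high to low: Vera $58100; Fatima $39400; Ximena $16000; Rosa $12600; Tara $10400; Xiulan $7100.
Vera has the highest bid, so Vera wins.
The second-highest bid is $39400, so that is what Vera pays.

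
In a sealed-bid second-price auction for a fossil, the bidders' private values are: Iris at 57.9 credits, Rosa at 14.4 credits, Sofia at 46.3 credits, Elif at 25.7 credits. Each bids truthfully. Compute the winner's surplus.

11.6 credits

Bids in descending order: Iris 57.9 credits; Sofia 46.3 credits; Elif 25.7 credits; Rosa 14.4 credits.
Iris wins with the top bid and pays the second-highest, 46.3 credits.
Surplus = 57.9 credits − 46.3 credits = 11.6 credits.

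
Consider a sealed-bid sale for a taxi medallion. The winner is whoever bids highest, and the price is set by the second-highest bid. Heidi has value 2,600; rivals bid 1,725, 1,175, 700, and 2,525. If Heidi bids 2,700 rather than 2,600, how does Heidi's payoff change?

Change in payoff: 0.

The highest competing bid is 2,525.
Bidding truthfully at 2,600: Heidi has the top bid, wins, and pays the second-highest bid 2,525. Payoff = 2,600 − 2,525 = 75.
Bidding 2,700: Heidi has the top bid, wins, and pays the second-highest bid 2,525. Payoff = 2,600 − 2,525 = 75.
Change = 75 − 75 = 0.
The bid only affects whether you win, not the price — here both bids land on the same side of the top rival bid, so the deviation is payoff-neutral.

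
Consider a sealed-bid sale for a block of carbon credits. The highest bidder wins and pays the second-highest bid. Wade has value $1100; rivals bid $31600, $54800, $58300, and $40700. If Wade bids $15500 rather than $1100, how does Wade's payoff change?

The highest competing bid is $58300.
Bidding truthfully at $1100: the top bid is $58300 (a rival), so Wade loses. Payoff = $0.
Bidding $15500: the top bid is $58300 (a rival), so Wade loses. Payoff = $0.
Change = $0 − $0 = $0.

Payoff change: $0.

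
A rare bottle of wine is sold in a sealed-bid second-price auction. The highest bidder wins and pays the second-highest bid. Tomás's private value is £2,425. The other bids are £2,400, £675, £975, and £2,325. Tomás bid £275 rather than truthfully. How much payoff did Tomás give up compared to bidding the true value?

The highest competing bid is £2,400.
Bidding truthfully at £2,425: Tomás has the top bid, wins, and pays the second-highest bid £2,400. Payoff = £2,425 − £2,400 = £25.
Bidding £275: the top bid is £2,400 (a rival), so Tomás loses. Payoff = £0.
Regret = truthful payoff − actual payoff = £25 − £0 = £25.

Regret: £25.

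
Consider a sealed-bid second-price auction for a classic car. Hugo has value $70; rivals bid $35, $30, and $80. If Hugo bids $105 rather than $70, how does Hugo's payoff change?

The highest competing bid is $80.
Bidding truthfully at $70: the top bid is $80 (a rival), so Hugo loses. Payoff = $0.
Bidding $105: Hugo has the top bid, wins, and pays the second-highest bid $80. Payoff = $70 − $80 = -$10.
Change = -$10 − $0 = -$10.

-$10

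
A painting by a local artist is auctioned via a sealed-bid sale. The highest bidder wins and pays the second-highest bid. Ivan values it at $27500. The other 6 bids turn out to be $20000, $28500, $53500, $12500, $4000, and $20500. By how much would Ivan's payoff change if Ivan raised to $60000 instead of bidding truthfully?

Payoff change: -$26000.

The highest competing bid is $53500.
Bidding truthfully at $27500: the top bid is $53500 (a rival), so Ivan loses. Payoff = $0.
Bidding $60000: Ivan has the top bid, wins, and pays the second-highest bid $53500. Payoff = $27500 − $53500 = -$26000.
Change = -$26000 − $0 = -$26000.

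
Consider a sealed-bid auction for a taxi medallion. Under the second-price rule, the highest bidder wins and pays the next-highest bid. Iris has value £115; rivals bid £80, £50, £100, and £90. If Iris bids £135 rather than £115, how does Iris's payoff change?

Change in payoff: £0.

The highest competing bid is £100.
Bidding truthfully at £115: Iris has the top bid, wins, and pays the second-highest bid £100. Payoff = £115 − £100 = £15.
Bidding £135: Iris has the top bid, wins, and pays the second-highest bid £100. Payoff = £115 − £100 = £15.
Change = £15 − £15 = £0.
The bid only affects whether you win, not the price — here both bids land on the same side of the top rival bid, so the deviation is payoff-neutral.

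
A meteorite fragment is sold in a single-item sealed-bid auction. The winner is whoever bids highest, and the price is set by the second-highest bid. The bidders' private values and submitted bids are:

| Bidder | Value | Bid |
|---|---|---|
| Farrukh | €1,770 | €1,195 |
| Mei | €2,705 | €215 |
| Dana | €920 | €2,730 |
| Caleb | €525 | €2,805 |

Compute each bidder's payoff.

Ordered from highest: Caleb €2,805, then Dana €2,730, then Farrukh €1,195, then Mei €215.
Caleb has the top bid and wins; the price is the second-highest bid, €2,730.
Caleb's payoff = €525 − €2,730 = -€2,205. All other bidders lose, so their payoff is 0.

Farrukh €0, Mei €0, Dana €0, Caleb -€2,205.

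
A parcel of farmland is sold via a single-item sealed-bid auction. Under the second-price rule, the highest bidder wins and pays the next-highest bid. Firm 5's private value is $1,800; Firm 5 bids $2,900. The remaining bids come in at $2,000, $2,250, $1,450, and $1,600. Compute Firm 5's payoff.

The bidder's payoff: -$450.

Highest competing bid: $2,250.
Firm 5's bid $2,900 is the highest overall, so Firm 5 wins and pays the second-highest bid, $2,250.
Payoff = value − price = $1,800 − $2,250 = -$450.
Overbidding won the item at a price above value — truthful bidding would have avoided this loss.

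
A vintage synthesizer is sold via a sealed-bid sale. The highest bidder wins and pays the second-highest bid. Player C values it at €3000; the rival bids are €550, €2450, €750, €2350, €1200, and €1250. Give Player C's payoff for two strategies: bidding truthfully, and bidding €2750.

The highest competing bid is €2450.
Bidding truthfully at €3000: Player C has the top bid, wins, and pays the second-highest bid €2450. Payoff = €3000 − €2450 = €550.
Bidding €2750: Player C has the top bid, wins, and pays the second-highest bid €2450. Payoff = €3000 − €2450 = €550.

(a) €550  (b) €550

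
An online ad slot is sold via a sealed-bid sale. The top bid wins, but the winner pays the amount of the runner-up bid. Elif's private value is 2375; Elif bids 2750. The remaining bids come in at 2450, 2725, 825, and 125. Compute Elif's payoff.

-350

Highest competing bid: 2725.
Elif's bid 2750 is the highest overall, so Elif wins and pays the second-highest bid, 2725.
Payoff = value − price = 2375 − 2725 = -350.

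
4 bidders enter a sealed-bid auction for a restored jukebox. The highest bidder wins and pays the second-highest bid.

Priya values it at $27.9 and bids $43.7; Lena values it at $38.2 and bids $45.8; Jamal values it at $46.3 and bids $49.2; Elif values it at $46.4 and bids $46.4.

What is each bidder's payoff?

Sorted high to low: Jamal $49.2, then Elif $46.4, then Lena $45.8, then Priya $43.7.
Jamal has the top bid and wins; the price is the second-highest bid, $46.4.
Jamal's payoff = $46.3 − $46.4 = -$0.1. All other bidders lose, so their payoff is 0.

Payoffs: Priya $0.0, Lena $0.0, Jamal -$0.1, Elif $0.0.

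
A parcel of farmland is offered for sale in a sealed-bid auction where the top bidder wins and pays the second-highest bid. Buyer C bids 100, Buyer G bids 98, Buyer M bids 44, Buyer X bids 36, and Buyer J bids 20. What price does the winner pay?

Ordered from highest: Buyer C 100, then Buyer G 98, then Buyer M 44, then Buyer X 36, then Buyer J 20.
Buyer C is the highest bidder, so Buyer C wins.
Under the second-price rule, the price is the second-highest bid: 98.

98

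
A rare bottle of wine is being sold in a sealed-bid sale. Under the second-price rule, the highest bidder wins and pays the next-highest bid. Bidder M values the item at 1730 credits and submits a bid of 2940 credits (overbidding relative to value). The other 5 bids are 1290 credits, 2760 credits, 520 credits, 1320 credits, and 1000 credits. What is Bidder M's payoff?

-1030 credits

Highest competing bid: 2760 credits.
Bidder M's bid 2940 credits is the highest overall, so Bidder M wins and pays the second-highest bid, 2760 credits.
Payoff = value − price = 1730 credits − 2760 credits = -1030 credits.
Overbidding won the item at a price above value — truthful bidding would have avoided this loss.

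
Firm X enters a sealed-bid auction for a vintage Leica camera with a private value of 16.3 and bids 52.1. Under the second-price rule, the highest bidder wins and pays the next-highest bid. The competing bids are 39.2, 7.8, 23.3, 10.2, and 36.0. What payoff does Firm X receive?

Highest competing bid: 39.2.
Firm X's bid 52.1 is the highest overall, so Firm X wins and pays the second-highest bid, 39.2.
Payoff = value − price = 16.3 − 39.2 = -22.9.

Payoff = -22.9.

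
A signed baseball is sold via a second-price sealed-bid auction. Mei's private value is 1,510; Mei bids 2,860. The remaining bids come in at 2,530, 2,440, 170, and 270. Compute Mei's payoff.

Mei's payoff: -1,020.

Highest competing bid: 2,530.
Mei's bid 2,860 is the highest overall, so Mei wins and pays the second-highest bid, 2,530.
Payoff = value − price = 1,510 − 2,530 = -1,020.
Overbidding won the item at a price above value — truthful bidding would have avoided this loss.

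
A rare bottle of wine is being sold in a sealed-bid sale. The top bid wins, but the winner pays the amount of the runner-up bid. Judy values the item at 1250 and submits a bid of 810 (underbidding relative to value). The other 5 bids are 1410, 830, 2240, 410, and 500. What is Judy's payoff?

Judy's payoff: 0.

Highest competing bid: 2240.
Judy's bid 810 is not the highest, so Judy loses, pays nothing, and earns zero payoff.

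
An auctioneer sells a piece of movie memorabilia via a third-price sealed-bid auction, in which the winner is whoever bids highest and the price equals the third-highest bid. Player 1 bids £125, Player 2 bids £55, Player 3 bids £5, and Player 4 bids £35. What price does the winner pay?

Ranking the bids: Player 1 £125, then Player 2 £55, then Player 4 £35, then Player 3 £5.
Player 1 is the highest bidder, so Player 1 wins.
Under the third-price rule, the price is the third-highest bid: £35.

Price paid: £35.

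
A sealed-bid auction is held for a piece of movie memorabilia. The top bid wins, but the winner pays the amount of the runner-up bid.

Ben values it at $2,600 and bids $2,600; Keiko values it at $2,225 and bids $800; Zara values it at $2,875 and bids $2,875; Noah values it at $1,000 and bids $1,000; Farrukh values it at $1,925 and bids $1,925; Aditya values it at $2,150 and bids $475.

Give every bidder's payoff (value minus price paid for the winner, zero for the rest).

Payoffs: Ben $0, Keiko $0, Zara $275, Noah $0, Farrukh $0, Aditya $0.

Sorted high to low: Zara $2,875; Ben $2,600; Farrukh $1,925; Noah $1,000; Keiko $800; Aditya $475.
Zara has the top bid and wins; the price is the second-highest bid, $2,600.
Zara's payoff = $2,875 − $2,600 = $275. All other bidders lose, so their payoff is 0.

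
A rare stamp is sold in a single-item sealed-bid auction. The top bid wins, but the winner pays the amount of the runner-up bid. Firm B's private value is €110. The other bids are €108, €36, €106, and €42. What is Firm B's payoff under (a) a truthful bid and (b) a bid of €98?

Truthful: €2; alternative: €0.

The highest competing bid is €108.
Bidding truthfully at €110: Firm B has the top bid, wins, and pays the second-highest bid €108. Payoff = €110 − €108 = €2.
Bidding €98: the top bid is €108 (a rival), so Firm B loses. Payoff = €0.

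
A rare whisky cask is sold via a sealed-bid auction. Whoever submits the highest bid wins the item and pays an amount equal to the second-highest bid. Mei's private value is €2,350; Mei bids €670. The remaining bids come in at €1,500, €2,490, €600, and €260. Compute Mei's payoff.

Highest competing bid: €2,490.
Mei's bid €670 is not the highest, so Mei loses, pays nothing, and earns zero payoff.

Payoff = €0.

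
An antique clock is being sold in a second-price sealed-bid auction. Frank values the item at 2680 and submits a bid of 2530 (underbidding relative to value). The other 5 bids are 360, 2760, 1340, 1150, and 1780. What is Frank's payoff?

Highest competing bid: 2760.
Frank's bid 2530 is not the highest, so Frank loses, pays nothing, and earns zero payoff.

Frank's payoff: 0.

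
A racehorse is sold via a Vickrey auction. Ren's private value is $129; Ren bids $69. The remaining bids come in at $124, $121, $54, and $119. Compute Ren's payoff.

Ren's payoff: $0.

Highest competing bid: $124.
Ren's bid $69 is not the highest, so Ren loses, pays nothing, and earns zero payoff.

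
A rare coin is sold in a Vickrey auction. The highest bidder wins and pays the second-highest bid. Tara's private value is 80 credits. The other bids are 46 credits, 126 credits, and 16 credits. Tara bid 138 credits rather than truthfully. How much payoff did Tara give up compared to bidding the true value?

The highest competing bid is 126 credits.
Bidding truthfully at 80 credits: the top bid is 126 credits (a rival), so Tara loses. Payoff = 0 credits.
Bidding 138 credits: Tara has the top bid, wins, and pays the second-highest bid 126 credits. Payoff = 80 credits − 126 credits = -46 credits.
Regret = truthful payoff − actual payoff = 0 credits − -46 credits = 46 credits.

Payoff forgone: 46 credits.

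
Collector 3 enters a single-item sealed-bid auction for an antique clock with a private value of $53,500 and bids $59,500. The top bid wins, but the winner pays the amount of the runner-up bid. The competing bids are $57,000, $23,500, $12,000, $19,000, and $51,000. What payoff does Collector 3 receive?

Highest competing bid: $57,000.
Collector 3's bid $59,500 is the highest overall, so Collector 3 wins and pays the second-highest bid, $57,000.
Payoff = value − price = $53,500 − $57,000 = -$3,500.

-$3,500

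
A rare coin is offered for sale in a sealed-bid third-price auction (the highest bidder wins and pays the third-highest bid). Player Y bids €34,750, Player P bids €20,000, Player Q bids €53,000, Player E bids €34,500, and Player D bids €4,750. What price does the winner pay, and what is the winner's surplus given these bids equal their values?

The winner pays €34,500 for a surplus of €18,500.

Ordered from highest: Player Q €53,000, then Player Y €34,750, then Player E €34,500, then Player P €20,000, then Player D €4,750.
Player Q is the highest bidder, so Player Q wins.
Under the third-price rule, the price is the third-highest bid: €34,500.
Surplus = €53,000 − €34,500 = €18,500.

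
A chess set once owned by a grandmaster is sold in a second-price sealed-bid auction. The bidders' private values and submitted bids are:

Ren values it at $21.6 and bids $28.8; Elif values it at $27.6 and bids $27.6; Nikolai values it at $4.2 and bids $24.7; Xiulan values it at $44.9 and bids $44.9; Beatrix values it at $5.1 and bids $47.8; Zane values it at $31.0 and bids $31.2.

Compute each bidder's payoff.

Ranking the bids: Beatrix $47.8; Xiulan $44.9; Zane $31.2; Ren $28.8; Elif $27.6; Nikolai $24.7.
Beatrix has the top bid and wins; the price is the second-highest bid, $44.9.
Beatrix's payoff = $5.1 − $44.9 = -$39.8. All other bidders lose, so their payoff is 0.

Payoffs: Ren $0.0, Elif $0.0, Nikolai $0.0, Xiulan $0.0, Beatrix -$39.8, Zane $0.0.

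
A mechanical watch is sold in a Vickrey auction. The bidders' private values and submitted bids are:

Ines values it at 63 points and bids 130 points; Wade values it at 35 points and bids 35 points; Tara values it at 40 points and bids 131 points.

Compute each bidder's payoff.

Bids in descending order: Tara 131 points; Ines 130 points; Wade 35 points.
Tara has the top bid and wins; the price is the second-highest bid, 130 points.
Tara's payoff = 40 points − 130 points = -90 points. All other bidders lose, so their payoff is 0.

Ines 0 points, Wade 0 points, Tara -90 points.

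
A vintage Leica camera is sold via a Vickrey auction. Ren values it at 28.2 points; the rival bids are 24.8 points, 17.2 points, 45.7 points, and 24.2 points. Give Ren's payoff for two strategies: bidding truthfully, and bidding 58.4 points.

Truthful: 0.0 points; alternative: -17.5 points.

The highest competing bid is 45.7 points.
Bidding truthfully at 28.2 points: the top bid is 45.7 points (a rival), so Ren loses. Payoff = 0.0 points.
Bidding 58.4 points: Ren has the top bid, wins, and pays the second-highest bid 45.7 points. Payoff = 28.2 points − 45.7 points = -17.5 points.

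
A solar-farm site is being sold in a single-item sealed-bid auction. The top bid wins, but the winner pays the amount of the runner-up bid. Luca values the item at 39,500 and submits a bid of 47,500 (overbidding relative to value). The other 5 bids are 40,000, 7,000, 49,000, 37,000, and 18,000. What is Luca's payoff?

Payoff = 0.

Highest competing bid: 49,000.
Luca's bid 47,500 is not the highest, so Luca loses, pays nothing, and earns zero payoff.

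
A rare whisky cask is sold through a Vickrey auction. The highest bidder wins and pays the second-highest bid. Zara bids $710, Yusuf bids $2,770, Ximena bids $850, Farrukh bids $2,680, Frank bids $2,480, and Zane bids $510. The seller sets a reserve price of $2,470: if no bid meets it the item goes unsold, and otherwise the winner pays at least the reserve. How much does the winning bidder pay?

The winner pays $2,680.

Sorted high to low: Yusuf $2,770 > Farrukh $2,680 > Frank $2,480 > Ximena $850 > Zara $710 > Zane $510.
Yusuf has the highest bid, so Yusuf wins.
The second-highest bid is $2,680, which exceeds the reserve, so that sets the price.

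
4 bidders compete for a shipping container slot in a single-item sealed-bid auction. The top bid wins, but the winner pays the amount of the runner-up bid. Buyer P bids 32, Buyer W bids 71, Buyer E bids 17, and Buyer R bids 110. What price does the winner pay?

71

Ranking the bids: Buyer R 110; Buyer W 71; Buyer P 32; Buyer E 17.
Buyer R has the highest bid, so Buyer R wins.
The second-highest bid is 71, so that is what Buyer R pays.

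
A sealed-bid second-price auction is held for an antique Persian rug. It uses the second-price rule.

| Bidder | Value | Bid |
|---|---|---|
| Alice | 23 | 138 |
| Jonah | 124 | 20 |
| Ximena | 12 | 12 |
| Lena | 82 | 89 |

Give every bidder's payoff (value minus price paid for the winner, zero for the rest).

Sorted high to low: Alice 138 > Lena 89 > Jonah 20 > Ximena 12.
Alice has the top bid and wins; the price is the second-highest bid, 89.
Alice's payoff = 23 − 89 = -66. All other bidders lose, so their payoff is 0.

Payoffs: Alice -66, Jonah 0, Ximena 0, Lena 0.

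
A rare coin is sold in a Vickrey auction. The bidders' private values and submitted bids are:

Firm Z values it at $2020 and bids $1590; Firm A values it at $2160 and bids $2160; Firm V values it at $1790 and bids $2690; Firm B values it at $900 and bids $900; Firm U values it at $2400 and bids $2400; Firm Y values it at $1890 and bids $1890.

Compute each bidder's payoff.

Payoffs: Firm Z $0, Firm A $0, Firm V -$610, Firm B $0, Firm U $0, Firm Y $0.

Bids in descending order: Firm V $2690, then Firm U $2400, then Firm A $2160, then Firm Y $1890, then Firm Z $1590, then Firm B $900.
Firm V has the top bid and wins; the price is the second-highest bid, $2400.
Firm V's payoff = $1790 − $2400 = -$610. All other bidders lose, so their payoff is 0.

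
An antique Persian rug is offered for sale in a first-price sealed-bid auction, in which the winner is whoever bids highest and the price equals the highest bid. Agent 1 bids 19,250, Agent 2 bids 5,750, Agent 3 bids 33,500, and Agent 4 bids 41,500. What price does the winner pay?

Ranking the bids: Agent 4 41,500; Agent 3 33,500; Agent 1 19,250; Agent 2 5,750.
Agent 4 is the highest bidder, so Agent 4 wins.
Under the first-price rule, the price is the highest bid: 41,500.

Price paid: 41,500.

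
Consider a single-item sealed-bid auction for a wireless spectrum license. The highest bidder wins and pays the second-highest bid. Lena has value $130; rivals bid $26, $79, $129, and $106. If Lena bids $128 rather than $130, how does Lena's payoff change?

The highest competing bid is $129.
Bidding truthfully at $130: Lena has the top bid, wins, and pays the second-highest bid $129. Payoff = $130 − $129 = $1.
Bidding $128: the top bid is $129 (a rival), so Lena loses. Payoff = $0.
Change = $0 − $1 = -$1.

-$1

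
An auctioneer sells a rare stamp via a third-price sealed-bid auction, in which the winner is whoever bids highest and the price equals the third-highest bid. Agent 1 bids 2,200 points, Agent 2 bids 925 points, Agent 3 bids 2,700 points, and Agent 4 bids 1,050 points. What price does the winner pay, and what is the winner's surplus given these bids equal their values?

The winner pays 1,050 points for a surplus of 1,650 points.

Ordered from highest: Agent 3 2,700 points, then Agent 1 2,200 points, then Agent 4 1,050 points, then Agent 2 925 points.
Agent 3 is the highest bidder, so Agent 3 wins.
Under the third-price rule, the price is the third-highest bid: 1,050 points.
Surplus = 2,700 points − 1,050 points = 1,650 points.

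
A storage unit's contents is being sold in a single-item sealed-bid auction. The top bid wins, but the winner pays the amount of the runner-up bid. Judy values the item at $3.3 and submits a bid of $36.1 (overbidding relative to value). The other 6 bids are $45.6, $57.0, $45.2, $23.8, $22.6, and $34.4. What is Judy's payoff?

Highest competing bid: $57.0.
Judy's bid $36.1 is not the highest, so Judy loses, pays nothing, and earns zero payoff.

Payoff = $0.0.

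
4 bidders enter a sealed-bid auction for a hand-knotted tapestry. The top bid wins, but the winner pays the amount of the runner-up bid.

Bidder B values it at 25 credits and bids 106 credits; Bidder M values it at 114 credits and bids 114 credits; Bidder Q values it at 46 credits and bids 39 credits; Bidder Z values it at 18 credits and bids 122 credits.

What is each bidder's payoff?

Ranking the bids: Bidder Z 122 credits; Bidder M 114 credits; Bidder B 106 credits; Bidder Q 39 credits.
Bidder Z has the top bid and wins; the price is the second-highest bid, 114 credits.
Bidder Z's payoff = 18 credits − 114 credits = -96 credits. All other bidders lose, so their payoff is 0.

Bidder B 0 credits, Bidder M 0 credits, Bidder Q 0 credits, Bidder Z -96 credits.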